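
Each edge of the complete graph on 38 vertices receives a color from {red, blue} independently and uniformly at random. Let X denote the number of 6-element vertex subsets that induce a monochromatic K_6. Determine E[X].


Let X = Σ_S X_S over the C(38, 6) = 2760681 subsets S of size 6, where X_S = 1 if the K_6 on S is monochromatic.
For a fixed S, the K_6 on S has C(6, 2) = 15 edges. P[all 15 edges red] = (1/2)^15, and likewise for blue, so P[monochromatic] = 2·(1/2)^15 = 2^{1 − 15} = 1/16384.
By linearity: E[X] = C(38, 6) · 2^{1 − 15} = 2760681 · 1/16384 = 2760681/16384.
Numerically: E[X] ≈ 168.498596.

E[X] = C(38,6)·2^(1−C(6,2)) = 2760681/16384 ≈ 168.498596.


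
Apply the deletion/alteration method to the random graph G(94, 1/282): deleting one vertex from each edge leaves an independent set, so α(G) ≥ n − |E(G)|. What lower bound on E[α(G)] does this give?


E[|E(G)|] = C(94, 2)·p = 4371 · (1/282) = 31/2.
E[α(G)] ≥ n − E[|E(G)|] = 94 − 31/2 = 157/2.
Numerically: ≈ 78.50000.
(This is only a lower bound; the true E[α(G)] may be larger.)

E[α(G)] ≥ 157/2 ≈ 78.50000.


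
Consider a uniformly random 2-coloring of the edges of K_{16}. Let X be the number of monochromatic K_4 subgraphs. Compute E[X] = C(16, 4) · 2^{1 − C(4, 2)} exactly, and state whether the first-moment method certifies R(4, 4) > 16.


E[X] = C(16, 4) · 2^{1 − 6} = 1820 · 2^{−5} = 1820/32.
As a reduced fraction: E[X] = 455/8 ≈ 56.875.
Is E[X] < 1? NO.
Since E[X] ≥ 1, the first-moment bound is inconclusive at n = 16; it does NOT by itself certify R(4, 4) > 16.

E[X] = 455/8 ≈ 56.875; E[X] ≥ 1; first-moment method inconclusive here.


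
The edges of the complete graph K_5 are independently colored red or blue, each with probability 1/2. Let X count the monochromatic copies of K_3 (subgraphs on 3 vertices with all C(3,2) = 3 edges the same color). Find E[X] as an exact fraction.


Let X = Σ_S X_S over the C(5, 3) = 10 subsets S of size 3, where X_S = 1 if the K_3 on S is monochromatic.
For a fixed S, the K_3 on S has C(3, 2) = 3 edges. P[all 3 edges red] = (1/2)^3, and likewise for blue, so P[monochromatic] = 2·(1/2)^3 = 2^{1 − 3} = 1/4.
By linearity: E[X] = C(5, 3) · 2^{1 − 3} = 10 · 1/4 = 5/2.
Numerically: E[X] ≈ 2.50000.

E[X] = C(5,3)·2^(1−C(3,2)) = 5/2 ≈ 2.50000.


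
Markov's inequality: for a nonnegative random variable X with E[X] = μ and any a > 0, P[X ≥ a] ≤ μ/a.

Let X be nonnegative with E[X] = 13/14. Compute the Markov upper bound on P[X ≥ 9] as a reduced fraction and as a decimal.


μ = E[X] = 13/14, a = 9.
Markov: P[X ≥ 9] ≤ μ/a = (13/14)/9 = 13/126.
Numerically: ≈ 0.1032.
(Since a = 9 > μ = 0.9286, the bound 13/126 is < 1 and informative.)

P[X ≥ 9] ≤ 13/126 ≈ 0.1032.


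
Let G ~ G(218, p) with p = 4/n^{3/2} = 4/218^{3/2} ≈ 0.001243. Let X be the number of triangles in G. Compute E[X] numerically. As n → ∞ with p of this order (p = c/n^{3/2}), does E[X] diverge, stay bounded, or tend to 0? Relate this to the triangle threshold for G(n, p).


Number of potential triangles: C(218, 3) = 1703016.
Each occurs with probability p³ ≈ (0.001243)³ ≈ 1.919224e-09.
By linearity: E[X] = C(218, 3)·p³ ≈ 1703016 · 1.919224e-09 ≈ 0.0033.
Since α = 3/2 > 1, p = c/n^{3/2} = o(1/n) is below the triangle threshold p ~ 1/n. Asymptotically E[X] ~ (c³/6)·n^{3(1−α)} = (4³/6)·n^{-1.5} → 0, so by Markov's inequality G has no triangles w.h.p.

E[X] ≈ 0.0033; in regime p = Θ(1/n^{3/2}) E[X] tends to 0 (below the triangle threshold p ~ 1/n).


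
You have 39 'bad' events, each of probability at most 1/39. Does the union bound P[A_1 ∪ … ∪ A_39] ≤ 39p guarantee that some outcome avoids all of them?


Union bound: P[∪_{i=1}^{39} A_i] ≤ Σ_i P[A_i] ≤ 39·p = 39·(1/39) = 1.
Numerically: 1 ≈ 1.000000.
Is 1 < 1? NO.
Since the bound 1 is ≥ 1, the union bound is uninformative here; it does NOT by itself certify existence.

39·p = 1 ≈ 1.000000; existence NOT certified by the union bound.


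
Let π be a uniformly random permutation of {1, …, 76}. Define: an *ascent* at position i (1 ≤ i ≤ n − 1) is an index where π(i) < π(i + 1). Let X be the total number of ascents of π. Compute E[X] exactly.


Write X = Σ X_I over i = 1, …, 75, with X_I the indicator of one ascent.
There are 75 indicators.
For each fixed i, the pair (π(i), π(i+1)) is a uniformly random ordered pair of distinct values from {1, …, 76}; by symmetry P[π(i) < π(i+1)] = 1/2.
By linearity: E[X] = 75 · (1/2) = (76 − 1) · (1/2) = 75/2 ≈ 37.50000.

E[X] = 75/2 = 37.50000.


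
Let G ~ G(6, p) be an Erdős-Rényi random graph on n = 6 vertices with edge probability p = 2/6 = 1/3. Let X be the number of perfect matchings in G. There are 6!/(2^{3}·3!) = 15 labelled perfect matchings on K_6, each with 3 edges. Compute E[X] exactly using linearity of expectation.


K_6 has 6!/(2^{3}·3!) = 15 labelled perfect matchings.
For each such perfect matching H, let X_H = 1 if all 3 edges of H are present in G. Then P[X_H = 1] = p^{3} = (1/3)^{3} = 1/27.
By linearity: E[X] = Σ_H E[X_H] = 15 · p^{3} = 15 · 1/27 = 5/9.
Numerically: E[X] ≈ 0.5556.

E[X] = 15 · (1/3)^{3} = 5/9 ≈ 0.5556.


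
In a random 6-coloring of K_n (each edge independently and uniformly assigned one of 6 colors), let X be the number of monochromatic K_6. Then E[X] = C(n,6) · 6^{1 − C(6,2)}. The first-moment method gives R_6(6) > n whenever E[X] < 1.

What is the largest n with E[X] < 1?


We need C(n, 6) · 6^{1 − 15} < 1, i.e. C(n, 6) < 6^{15 − 1} = 78364164096.
Check values of n near the boundary:
  n = 197: C(197, 6) = 75176946208; 75176946208 < 78364164096? YES
  n = 198: C(198, 6) = 77526225777; 77526225777 < 78364164096? YES
  n = 199: C(199, 6) = 79936367511; 79936367511 < 78364164096? NO
  n = 200: C(200, 6) = 82408626300; 82408626300 < 78364164096? NO
  n = 201: C(201, 6) = 84944276340; 84944276340 < 78364164096? NO
The largest n with C(n, 6) < 78364164096 is n = 198 (where E[X] = 25842075259/26121388032 ≈ 0.989). Hence R_6(6) > 198, i.e. R_6(6) ≥ 199.

Largest n = 198; hence R_6(6) > 198.


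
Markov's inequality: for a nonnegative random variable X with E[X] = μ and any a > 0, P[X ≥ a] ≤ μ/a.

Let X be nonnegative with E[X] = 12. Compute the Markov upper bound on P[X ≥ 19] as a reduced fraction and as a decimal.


μ = E[X] = 12, a = 19.
Markov: P[X ≥ 19] ≤ μ/a = (12)/19 = 12/19.
Numerically: ≈ 0.632.
(Since a = 19 > μ = 12.000, the bound 12/19 is < 1 and informative.)

P[X ≥ 19] ≤ 12/19 ≈ 0.632.


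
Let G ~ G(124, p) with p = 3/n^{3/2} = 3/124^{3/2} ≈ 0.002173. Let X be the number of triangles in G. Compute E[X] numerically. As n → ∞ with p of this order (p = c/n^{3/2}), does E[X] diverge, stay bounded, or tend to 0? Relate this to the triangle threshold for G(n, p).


Number of potential triangles: C(124, 3) = 310124.
Each occurs with probability p³ ≈ (0.002173)³ ≈ 1.025572e-08.
By linearity: E[X] = C(124, 3)·p³ ≈ 310124 · 1.025572e-08 ≈ 0.0032.
Since α = 3/2 > 1, p = c/n^{3/2} = o(1/n) is below the triangle threshold p ~ 1/n. Asymptotically E[X] ~ (c³/6)·n^{3(1−α)} = (3³/6)·n^{-1.5} → 0, so by Markov's inequality G has no triangles w.h.p.

E[X] ≈ 0.0032; in regime p = Θ(1/n^{3/2}) E[X] tends to 0 (below the triangle threshold p ~ 1/n).


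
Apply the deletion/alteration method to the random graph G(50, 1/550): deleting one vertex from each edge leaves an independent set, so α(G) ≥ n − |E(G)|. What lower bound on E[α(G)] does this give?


E[|E(G)|] = C(50, 2)·p = 1225 · (1/550) = 49/22.
E[α(G)] ≥ n − E[|E(G)|] = 50 − 49/22 = 1051/22.
Numerically: ≈ 47.77273.
(This is only a lower bound; the true E[α(G)] may be larger.)

E[α(G)] ≥ 1051/22 ≈ 47.77273.


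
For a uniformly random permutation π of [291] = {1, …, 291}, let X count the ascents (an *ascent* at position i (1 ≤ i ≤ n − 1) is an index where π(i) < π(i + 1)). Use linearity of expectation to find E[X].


Write X = Σ X_I over i = 1, …, 290, with X_I the indicator of one ascent.
There are 290 indicators.
For each fixed i, the pair (π(i), π(i+1)) is a uniformly random ordered pair of distinct values from {1, …, 291}; by symmetry P[π(i) < π(i+1)] = 1/2.
By linearity: E[X] = 290 · (1/2) = (291 − 1) · (1/2) = 145 ≈ 145.00000.

E[X] = 145 = 145.00000.


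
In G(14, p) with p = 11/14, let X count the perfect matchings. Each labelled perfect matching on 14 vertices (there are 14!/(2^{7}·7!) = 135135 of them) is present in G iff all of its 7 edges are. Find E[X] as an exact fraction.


K_14 has 14!/(2^{7}·7!) = 135135 labelled perfect matchings.
For each such perfect matching H, let X_H = 1 if all 7 edges of H are present in G. Then P[X_H = 1] = p^{7} = (11/14)^{7} = 19487171/105413504.
By linearity of expectation: E[X] = Σ_H E[X_H] = 135135 · p^{7} = 135135 · 19487171/105413504 = 376199836155/15059072.
Numerically: E[X] ≈ 2.498e+04.

E[X] = 135135 · (11/14)^{7} = 376199836155/15059072 ≈ 2.498e+04.


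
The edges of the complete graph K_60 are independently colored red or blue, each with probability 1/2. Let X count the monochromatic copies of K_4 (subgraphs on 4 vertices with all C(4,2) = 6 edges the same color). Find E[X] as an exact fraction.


Let X = Σ_S X_S over the C(60, 4) = 487635 subsets S of size 4, where X_S = 1 if the K_4 on S is monochromatic.
For a fixed S, the K_4 on S has C(4, 2) = 6 edges. P[all 6 edges red] = (1/2)^6, and likewise for blue, so P[monochromatic] = 2·(1/2)^6 = 2^{1 − 6} = 1/32.
By linearity of expectation: E[X] = C(60, 4) · 2^{1 − 6} = 487635 · 1/32 = 487635/32.
Numerically: E[X] ≈ 15238.59375.

E[X] = C(60,4)·2^(1−C(4,2)) = 487635/32 ≈ 15238.59375.


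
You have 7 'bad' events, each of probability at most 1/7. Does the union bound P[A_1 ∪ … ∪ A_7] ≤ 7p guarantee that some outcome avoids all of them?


Union bound: P[∪_{i=1}^{7} A_i] ≤ Σ_i P[A_i] ≤ 7·p = 7·(1/7) = 1.
Numerically: 1 ≈ 1.000000.
Is 1 < 1? NO.
Since the bound 1 is ≥ 1, the union bound is uninformative here; it does NOT by itself certify existence.

7·p = 1 ≈ 1.000000; existence NOT certified by the union bound.


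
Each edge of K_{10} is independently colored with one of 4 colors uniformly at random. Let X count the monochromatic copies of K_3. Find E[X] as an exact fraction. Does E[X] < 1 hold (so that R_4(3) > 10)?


E[X] = C(10, 3) · 4^{1 − 3} = 120 · 4^{−2} = 120/16.
As a reduced fraction: E[X] = 15/2 ≈ 7.5000.
Is E[X] < 1? NO.
Since E[X] ≥ 1, the first-moment bound is inconclusive at n = 10; it does NOT by itself certify R_4(3) > 10.

E[X] = 15/2 ≈ 7.5000; E[X] ≥ 1; first-moment method inconclusive here.


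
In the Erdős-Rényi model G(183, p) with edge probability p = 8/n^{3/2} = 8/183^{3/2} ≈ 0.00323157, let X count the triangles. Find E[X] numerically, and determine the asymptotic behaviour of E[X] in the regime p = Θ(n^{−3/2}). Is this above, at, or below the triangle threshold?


Number of potential triangles: C(183, 3) = 1004731.
Each occurs with probability p³ ≈ (0.00323157)³ ≈ 3.37473796e-08.
By linearity: E[X] = C(183, 3)·p³ ≈ 1004731 · 3.37473796e-08 ≈ 0.033907.
Since α = 3/2 > 1, p = c/n^{3/2} = o(1/n) is below the triangle threshold p ~ 1/n. Asymptotically E[X] ~ (c³/6)·n^{3(1−α)} = (8³/6)·n^{-1.5} → 0, so by Markov's inequality G has no triangles w.h.p.

E[X] ≈ 0.033907; in regime p = Θ(1/n^{3/2}) E[X] tends to 0 (below the triangle threshold p ~ 1/n).


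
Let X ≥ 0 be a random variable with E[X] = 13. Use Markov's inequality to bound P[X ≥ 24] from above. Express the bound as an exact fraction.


μ = E[X] = 13, a = 24.
Markov: P[X ≥ 24] ≤ μ/a = (13)/24 = 13/24.
Numerically: ≈ 0.542.
(Since a = 24 > μ = 13.000, the bound 13/24 is < 1 and informative.)

P[X ≥ 24] ≤ 13/24 ≈ 0.542.


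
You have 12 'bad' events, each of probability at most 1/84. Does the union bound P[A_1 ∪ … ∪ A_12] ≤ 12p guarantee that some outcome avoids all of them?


Union bound: P[∪_{i=1}^{12} A_i] ≤ Σ_i P[A_i] ≤ 12·p = 12·(1/84) = 1/7.
Numerically: 1/7 ≈ 0.142857.
Is 1/7 < 1? YES.
Since P[∪ A_i] ≤ 1/7 < 1, the complement has P[∩ A_i^c] ≥ 1 − 1/7 = 6/7 > 0, so some outcome avoids every A_i.

12·p = 1/7 ≈ 0.142857; existence CERTIFIED by the union bound.


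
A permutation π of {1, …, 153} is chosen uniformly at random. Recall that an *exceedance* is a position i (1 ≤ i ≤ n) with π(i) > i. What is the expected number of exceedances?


Write X = Σ_{i=1}^{153} X_i, where X_i = 1_{π(i) > i}.
For each fixed i, π(i) is uniform over {1, …, 153} (marginal of a uniform permutation), so P[π(i) > i] = (n − i)/n. Summing: Σ_{i=1}^{153} (n − i)/n = (0 + 1 + … + 152)/153 = 153(153 − 1)/(2·153) = (153 − 1)/2.
Hence E[X] = Σ_{i=1}^{153} (153 − i)/153 = 76 ≈ 76.000000.

E[X] = 76 = 76.000000.


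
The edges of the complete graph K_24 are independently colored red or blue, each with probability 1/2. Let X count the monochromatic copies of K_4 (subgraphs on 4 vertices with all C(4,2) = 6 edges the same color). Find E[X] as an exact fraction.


Let X = Σ_S X_S over the C(24, 4) = 10626 subsets S of size 4, where X_S = 1 if the K_4 on S is monochromatic.
For a fixed S, the K_4 on S has C(4, 2) = 6 edges. P[all 6 edges red] = (1/2)^6, and likewise for blue, so P[monochromatic] = 2·(1/2)^6 = 2^{1 − 6} = 1/32.
By linearity of expectation: E[X] = C(24, 4) · 2^{1 − 6} = 10626 · 1/32 = 5313/16.
Numerically: E[X] ≈ 332.06250.

E[X] = C(24,4)·2^(1−C(4,2)) = 5313/16 ≈ 332.06250.


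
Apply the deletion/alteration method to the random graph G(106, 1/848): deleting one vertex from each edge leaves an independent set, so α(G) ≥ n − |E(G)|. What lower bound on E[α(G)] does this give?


E[|E(G)|] = C(106, 2)·p = 5565 · (1/848) = 105/16.
E[α(G)] ≥ n − E[|E(G)|] = 106 − 105/16 = 1591/16.
Numerically: ≈ 99.43750.
(This is only a lower bound; the true E[α(G)] may be larger.)

E[α(G)] ≥ 1591/16 ≈ 99.43750.


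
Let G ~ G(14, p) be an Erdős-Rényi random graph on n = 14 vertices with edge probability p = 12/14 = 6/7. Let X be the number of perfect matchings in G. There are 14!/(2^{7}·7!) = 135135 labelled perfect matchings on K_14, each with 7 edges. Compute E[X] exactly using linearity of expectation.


K_14 has 14!/(2^{7}·7!) = 135135 labelled perfect matchings.
For each such perfect matching H, let X_H = 1 if all 7 edges of H are present in G. Then P[X_H = 1] = p^{7} = (6/7)^{7} = 279936/823543.
Summing the indicators: E[X] = Σ_H E[X_H] = 135135 · p^{7} = 135135 · 279936/823543 = 5404164480/117649.
Numerically: E[X] ≈ 4.593e+04.

E[X] = 135135 · (6/7)^{7} = 5404164480/117649 ≈ 4.593e+04.


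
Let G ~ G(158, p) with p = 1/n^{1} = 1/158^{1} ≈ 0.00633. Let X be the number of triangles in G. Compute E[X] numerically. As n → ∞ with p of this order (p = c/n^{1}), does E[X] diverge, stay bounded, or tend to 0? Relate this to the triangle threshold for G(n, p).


Number of potential triangles: C(158, 3) = 644956.
Each occurs with probability p³ ≈ (0.00633)³ ≈ 2.53530e-07.
By linearity: E[X] = C(158, 3)·p³ ≈ 644956 · 2.53530e-07 ≈ 0.164.
Here α = 1, so p = 1/n is exactly at the triangle threshold p ~ 1/n. Asymptotically E[X] → c³/6 = 1³/6 = 1/6 ≈ 0.167, a bounded constant. In this regime the triangle count is asymptotically Poisson(c³/6).

E[X] ≈ 0.164; in regime p = Θ(1/n^{1}) E[X] stays bounded (at the triangle threshold p ~ 1/n).


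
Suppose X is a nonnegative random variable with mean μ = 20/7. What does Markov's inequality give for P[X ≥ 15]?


μ = E[X] = 20/7, a = 15.
Markov: P[X ≥ 15] ≤ μ/a = (20/7)/15 = 4/21.
Numerically: ≈ 0.1905.
(Since a = 15 > μ = 2.8571, the bound 4/21 is < 1 and informative.)

P[X ≥ 15] ≤ 4/21 ≈ 0.1905.


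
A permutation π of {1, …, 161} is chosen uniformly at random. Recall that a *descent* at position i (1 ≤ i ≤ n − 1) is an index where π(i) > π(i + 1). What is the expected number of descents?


Write X = Σ X_I over i = 1, …, 160, with X_I the indicator of one descent.
There are 160 indicators.
For each fixed i, the pair (π(i), π(i+1)) is a uniformly random ordered pair of distinct values from {1, …, 161}; by symmetry P[π(i) > π(i+1)] = 1/2.
By linearity: E[X] = 160 · (1/2) = (161 − 1) · (1/2) = 80 ≈ 80.000000.

E[X] = 80 = 80.000000.


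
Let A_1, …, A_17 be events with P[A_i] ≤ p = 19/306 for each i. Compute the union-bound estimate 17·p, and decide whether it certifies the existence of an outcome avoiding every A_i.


Union bound: P[∪_{i=1}^{17} A_i] ≤ Σ_i P[A_i] ≤ 17·p = 17·(19/306) = 19/18.
Numerically: 19/18 ≈ 1.056.
Is 19/18 < 1? NO.
Since the bound 19/18 is ≥ 1, the union bound is uninformative here; it does NOT by itself certify existence.

17·p = 19/18 ≈ 1.056; existence NOT certified by the union bound.


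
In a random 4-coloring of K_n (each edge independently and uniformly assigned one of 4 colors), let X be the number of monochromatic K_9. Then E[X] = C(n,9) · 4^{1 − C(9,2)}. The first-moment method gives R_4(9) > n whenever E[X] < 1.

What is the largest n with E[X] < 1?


We need C(n, 9) · 4^{1 − 36} < 1, i.e. C(n, 9) < 4^{36 − 1} = 1180591620717411303424.
Check values of n near the boundary:
  n = 913: C(913, 9) = 1167605542753639808390; 1167605542753639808390 < 1180591620717411303424? YES
  n = 914: C(914, 9) = 1179217089587653905932; 1179217089587653905932 < 1180591620717411303424? YES
  n = 915: C(915, 9) = 1190931166636537885130; 1190931166636537885130 < 1180591620717411303424? NO
The largest n with C(n, 9) < 1180591620717411303424 is n = 914 (where E[X] = 294804272396913476483/295147905179352825856 ≈ 0.9988). Hence R_4(9) > 914, i.e. R_4(9) ≥ 915.

Largest n = 914; hence R_4(9) > 914.


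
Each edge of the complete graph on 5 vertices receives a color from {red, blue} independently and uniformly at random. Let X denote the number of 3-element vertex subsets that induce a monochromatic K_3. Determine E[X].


Let X = Σ_S X_S over the C(5, 3) = 10 subsets S of size 3, where X_S = 1 if the K_3 on S is monochromatic.
For a fixed S, the K_3 on S has C(3, 2) = 3 edges. P[all 3 edges red] = (1/2)^3, and likewise for blue, so P[monochromatic] = 2·(1/2)^3 = 2^{1 − 3} = 1/4.
By linearity: E[X] = C(5, 3) · 2^{1 − 3} = 10 · 1/4 = 5/2.
Numerically: E[X] ≈ 2.5000.

E[X] = C(5,3)·2^(1−C(3,2)) = 5/2 ≈ 2.5000.


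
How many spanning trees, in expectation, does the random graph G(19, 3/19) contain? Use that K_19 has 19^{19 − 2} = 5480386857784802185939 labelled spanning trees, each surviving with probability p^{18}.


K_19 has 19^{19 − 2} = 5480386857784802185939 labelled spanning trees.
For each such spanning tree H, let X_H = 1 if all 18 edges of H are present in G. Then P[X_H = 1] = p^{18} = (3/19)^{18} = 387420489/104127350297911241532841.
Summing the indicators: E[X] = Σ_H E[X_H] = 5480386857784802185939 · p^{18} = 5480386857784802185939 · 387420489/104127350297911241532841 = 387420489/19.
Numerically: E[X] ≈ 2.03906e+07.

E[X] = 5480386857784802185939 · (3/19)^{18} = 387420489/19 ≈ 2.03906e+07.


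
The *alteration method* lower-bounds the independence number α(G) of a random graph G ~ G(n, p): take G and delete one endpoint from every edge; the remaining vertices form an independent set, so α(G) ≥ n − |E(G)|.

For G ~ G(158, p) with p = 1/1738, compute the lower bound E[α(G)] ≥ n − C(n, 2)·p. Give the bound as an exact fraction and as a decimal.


E[|E(G)|] = C(158, 2)·p = 12403 · (1/1738) = 157/22.
E[α(G)] ≥ n − E[|E(G)|] = 158 − 157/22 = 3319/22.
Numerically: ≈ 150.8636.
(This is only a lower bound; the true E[α(G)] may be larger.)

E[α(G)] ≥ 3319/22 ≈ 150.8636.


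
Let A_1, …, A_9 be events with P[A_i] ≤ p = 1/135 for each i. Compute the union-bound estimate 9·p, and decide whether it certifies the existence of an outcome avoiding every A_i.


Union bound: P[∪_{i=1}^{9} A_i] ≤ Σ_i P[A_i] ≤ 9·p = 9·(1/135) = 1/15.
Numerically: 1/15 ≈ 0.0667.
Is 1/15 < 1? YES.
Since P[∪ A_i] ≤ 1/15 < 1, the complement has P[∩ A_i^c] ≥ 1 − 1/15 = 14/15 > 0, so some outcome avoids every A_i.

9·p = 1/15 ≈ 0.0667; existence CERTIFIED by the union bound.


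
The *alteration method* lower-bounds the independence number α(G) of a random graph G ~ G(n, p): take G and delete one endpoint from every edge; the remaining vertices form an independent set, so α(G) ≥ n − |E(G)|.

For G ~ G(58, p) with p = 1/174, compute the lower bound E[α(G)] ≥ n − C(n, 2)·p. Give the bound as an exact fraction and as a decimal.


E[|E(G)|] = C(58, 2)·p = 1653 · (1/174) = 19/2.
E[α(G)] ≥ n − E[|E(G)|] = 58 − 19/2 = 97/2.
Numerically: ≈ 48.500000.
(This is only a lower bound; the true E[α(G)] may be larger.)

E[α(G)] ≥ 97/2 ≈ 48.500000.


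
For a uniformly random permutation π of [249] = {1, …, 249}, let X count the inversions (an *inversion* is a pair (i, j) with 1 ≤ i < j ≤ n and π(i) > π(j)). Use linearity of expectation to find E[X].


Write X = Σ X_I over the C(249, 2) = 30876 pairs i < j, with X_I the indicator of one inversion.
There are 30876 indicators.
For each fixed pair i < j, the values π(i) and π(j) are two distinct elements of {1, …, 249} in uniformly random order; by symmetry P[π(i) > π(j)] = 1/2.
By linearity: E[X] = 30876 · (1/2) = C(249, 2) · (1/2) = 30876/2 = 15438 ≈ 15438.000000.

E[X] = 15438 = 15438.000000.


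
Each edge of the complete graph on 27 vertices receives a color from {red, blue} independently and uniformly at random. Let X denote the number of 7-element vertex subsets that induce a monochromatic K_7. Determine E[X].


Let X = Σ_S X_S over the C(27, 7) = 888030 subsets S of size 7, where X_S = 1 if the K_7 on S is monochromatic.
For a fixed S, the K_7 on S has C(7, 2) = 21 edges. P[all 21 edges red] = (1/2)^21, and likewise for blue, so P[monochromatic] = 2·(1/2)^21 = 2^{1 − 21} = 1/1048576.
By linearity: E[X] = C(27, 7) · 2^{1 − 21} = 888030 · 1/1048576 = 444015/524288.
Numerically: E[X] ≈ 0.847.

E[X] = C(27,7)·2^(1−C(7,2)) = 444015/524288 ≈ 0.847.


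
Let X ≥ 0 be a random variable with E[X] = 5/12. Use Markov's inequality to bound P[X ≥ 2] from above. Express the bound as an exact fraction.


μ = E[X] = 5/12, a = 2.
Markov: P[X ≥ 2] ≤ μ/a = (5/12)/2 = 5/24.
Numerically: ≈ 0.208.
(Since a = 2 > μ = 0.417, the bound 5/24 is < 1 and informative.)

P[X ≥ 2] ≤ 5/24 ≈ 0.208.


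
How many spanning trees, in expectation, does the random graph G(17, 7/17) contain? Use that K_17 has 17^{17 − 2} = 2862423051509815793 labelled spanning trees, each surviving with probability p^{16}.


K_17 has 17^{17 − 2} = 2862423051509815793 labelled spanning trees.
For each such spanning tree H, let X_H = 1 if all 16 edges of H are present in G. Then P[X_H = 1] = p^{16} = (7/17)^{16} = 33232930569601/48661191875666868481.
By linearity: E[X] = Σ_H E[X_H] = 2862423051509815793 · p^{16} = 2862423051509815793 · 33232930569601/48661191875666868481 = 33232930569601/17.
Numerically: E[X] ≈ 1.9549e+12.

E[X] = 2862423051509815793 · (7/17)^{16} = 33232930569601/17 ≈ 1.9549e+12.


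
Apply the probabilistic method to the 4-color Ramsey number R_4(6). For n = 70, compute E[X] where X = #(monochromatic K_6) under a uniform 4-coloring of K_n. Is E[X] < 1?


E[X] = C(70, 6) · 4^{1 − 15} = 131115985 · 4^{−14} = 131115985/268435456.
As a reduced fraction: E[X] = 131115985/268435456 ≈ 0.488445.
Is E[X] < 1? YES.
Since E[X] < 1, there exists a 4-coloring of K_{70} with no monochromatic K_6; hence R_4(6) > 70.

E[X] = 131115985/268435456 ≈ 0.488445; E[X] < 1, so R_4(6) > 70.


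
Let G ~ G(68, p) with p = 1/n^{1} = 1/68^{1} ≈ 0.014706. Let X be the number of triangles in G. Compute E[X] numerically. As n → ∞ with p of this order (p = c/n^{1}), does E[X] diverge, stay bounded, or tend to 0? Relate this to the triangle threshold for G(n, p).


Number of potential triangles: C(68, 3) = 50116.
Each occurs with probability p³ ≈ (0.014706)³ ≈ 3.1803379e-06.
By linearity: E[X] = C(68, 3)·p³ ≈ 50116 · 3.1803379e-06 ≈ 0.15939.
Here α = 1, so p = 1/n is exactly at the triangle threshold p ~ 1/n. Asymptotically E[X] → c³/6 = 1³/6 = 1/6 ≈ 0.16667, a bounded constant. In this regime the triangle count is asymptotically Poisson(c³/6).

E[X] ≈ 0.15939; in regime p = Θ(1/n^{1}) E[X] stays bounded (at the triangle threshold p ~ 1/n).


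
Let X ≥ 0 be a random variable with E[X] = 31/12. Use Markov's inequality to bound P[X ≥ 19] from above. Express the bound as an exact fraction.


μ = E[X] = 31/12, a = 19.
Markov: P[X ≥ 19] ≤ μ/a = (31/12)/19 = 31/228.
Numerically: ≈ 0.136.
(Since a = 19 > μ = 2.583, the bound 31/228 is < 1 and informative.)

P[X ≥ 19] ≤ 31/228 ≈ 0.136.


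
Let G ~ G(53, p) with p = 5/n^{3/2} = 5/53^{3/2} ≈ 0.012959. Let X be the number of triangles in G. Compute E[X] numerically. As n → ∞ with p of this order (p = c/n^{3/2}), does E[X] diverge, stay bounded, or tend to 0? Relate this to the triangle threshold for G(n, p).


Number of potential triangles: C(53, 3) = 23426.
Each occurs with probability p³ ≈ (0.012959)³ ≈ 2.1760486e-06.
By linearity: E[X] = C(53, 3)·p³ ≈ 23426 · 2.1760486e-06 ≈ 0.05098.
Since α = 3/2 > 1, p = c/n^{3/2} = o(1/n) is below the triangle threshold p ~ 1/n. Asymptotically E[X] ~ (c³/6)·n^{3(1−α)} = (5³/6)·n^{-1.5} → 0, so by Markov's inequality G has no triangles w.h.p.

E[X] ≈ 0.05098; in regime p = Θ(1/n^{3/2}) E[X] tends to 0 (below the triangle threshold p ~ 1/n).


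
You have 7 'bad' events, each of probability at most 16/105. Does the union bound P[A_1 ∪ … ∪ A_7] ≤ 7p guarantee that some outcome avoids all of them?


Union bound: P[∪_{i=1}^{7} A_i] ≤ Σ_i P[A_i] ≤ 7·p = 7·(16/105) = 16/15.
Numerically: 16/15 ≈ 1.06667.
Is 16/15 < 1? NO.
Since the bound 16/15 is ≥ 1, the union bound is uninformative here; it does NOT by itself certify existence.

7·p = 16/15 ≈ 1.06667; existence NOT certified by the union bound.


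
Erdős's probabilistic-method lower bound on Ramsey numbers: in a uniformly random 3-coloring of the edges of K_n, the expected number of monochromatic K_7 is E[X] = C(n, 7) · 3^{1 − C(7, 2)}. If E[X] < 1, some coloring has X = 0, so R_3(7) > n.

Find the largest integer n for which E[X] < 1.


We need C(n, 7) · 3^{1 − 21} < 1, i.e. C(n, 7) < 3^{21 − 1} = 3486784401.
Check values of n near the boundary:
  n = 76: C(76, 7) = 2186189400; 2186189400 < 3486784401? YES
  n = 77: C(77, 7) = 2404808340; 2404808340 < 3486784401? YES
  n = 78: C(78, 7) = 2641902120; 2641902120 < 3486784401? YES
  n = 79: C(79, 7) = 2898753715; 2898753715 < 3486784401? YES
  n = 80: C(80, 7) = 3176716400; 3176716400 < 3486784401? YES
  n = 81: C(81, 7) = 3477216600; 3477216600 < 3486784401? YES
  n = 82: C(82, 7) = 3801756816; 3801756816 < 3486784401? NO
  n = 83: C(83, 7) = 4151918628; 4151918628 < 3486784401? NO
The largest n with C(n, 7) < 3486784401 is n = 81 (where E[X] = 42928600/43046721 ≈ 0.9973). Hence R_3(7) > 81, i.e. R_3(7) ≥ 82.

Largest n = 81; hence R_3(7) > 81.


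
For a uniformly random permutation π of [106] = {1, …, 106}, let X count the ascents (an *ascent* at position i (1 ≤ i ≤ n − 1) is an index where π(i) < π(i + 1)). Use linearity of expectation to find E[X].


Write X = Σ X_I over i = 1, …, 105, with X_I the indicator of one ascent.
There are 105 indicators.
For each fixed i, the pair (π(i), π(i+1)) is a uniformly random ordered pair of distinct values from {1, …, 106}; by symmetry P[π(i) < π(i+1)] = 1/2.
By linearity: E[X] = 105 · (1/2) = (106 − 1) · (1/2) = 105/2 ≈ 52.50000.

E[X] = 105/2 = 52.50000.


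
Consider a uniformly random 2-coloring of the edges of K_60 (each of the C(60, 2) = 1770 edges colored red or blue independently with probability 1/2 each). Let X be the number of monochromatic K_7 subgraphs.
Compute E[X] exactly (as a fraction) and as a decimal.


Let X = Σ_S X_S over the C(60, 7) = 386206920 subsets S of size 7, where X_S = 1 if the K_7 on S is monochromatic.
For a fixed S, the K_7 on S has C(7, 2) = 21 edges. P[all 21 edges red] = (1/2)^21, and likewise for blue, so P[monochromatic] = 2·(1/2)^21 = 2^{1 − 21} = 1/1048576.
Summing: E[X] = C(60, 7) · 2^{1 − 21} = 386206920 · 1/1048576 = 48275865/131072.
Numerically: E[X] ≈ 368.3156.

E[X] = C(60,7)·2^(1−C(7,2)) = 48275865/131072 ≈ 368.3156.


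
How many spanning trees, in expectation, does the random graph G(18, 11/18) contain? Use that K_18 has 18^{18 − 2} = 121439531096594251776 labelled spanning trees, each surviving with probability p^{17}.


K_18 has 18^{18 − 2} = 121439531096594251776 labelled spanning trees.
For each such spanning tree H, let X_H = 1 if all 17 edges of H are present in G. Then P[X_H = 1] = p^{17} = (11/18)^{17} = 505447028499293771/2185911559738696531968.
By linearity of expectation: E[X] = Σ_H E[X_H] = 121439531096594251776 · p^{17} = 121439531096594251776 · 505447028499293771/2185911559738696531968 = 505447028499293771/18.
Numerically: E[X] ≈ 2.81e+16.

E[X] = 121439531096594251776 · (11/18)^{17} = 505447028499293771/18 ≈ 2.81e+16.


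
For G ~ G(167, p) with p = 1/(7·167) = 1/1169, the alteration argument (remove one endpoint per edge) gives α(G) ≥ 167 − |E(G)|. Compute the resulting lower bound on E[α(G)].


E[|E(G)|] = C(167, 2)·p = 13861 · (1/1169) = 83/7.
E[α(G)] ≥ n − E[|E(G)|] = 167 − 83/7 = 1086/7.
Numerically: ≈ 155.142857.
(This is only a lower bound; the true E[α(G)] may be larger.)

E[α(G)] ≥ 1086/7 ≈ 155.142857.


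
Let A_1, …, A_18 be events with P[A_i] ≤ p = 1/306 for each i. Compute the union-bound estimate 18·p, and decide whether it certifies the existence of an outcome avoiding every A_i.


Union bound: P[∪_{i=1}^{18} A_i] ≤ Σ_i P[A_i] ≤ 18·p = 18·(1/306) = 1/17.
Numerically: 1/17 ≈ 0.05882.
Is 1/17 < 1? YES.
Since P[∪ A_i] ≤ 1/17 < 1, the complement has P[∩ A_i^c] ≥ 1 − 1/17 = 16/17 > 0, so some outcome avoids every A_i.

18·p = 1/17 ≈ 0.05882; existence CERTIFIED by the union bound.


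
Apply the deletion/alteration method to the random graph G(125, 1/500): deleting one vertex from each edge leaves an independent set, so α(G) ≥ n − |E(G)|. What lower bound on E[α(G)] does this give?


E[|E(G)|] = C(125, 2)·p = 7750 · (1/500) = 31/2.
E[α(G)] ≥ n − E[|E(G)|] = 125 − 31/2 = 219/2.
Numerically: ≈ 109.500.
(This is only a lower bound; the true E[α(G)] may be larger.)

E[α(G)] ≥ 219/2 ≈ 109.500.


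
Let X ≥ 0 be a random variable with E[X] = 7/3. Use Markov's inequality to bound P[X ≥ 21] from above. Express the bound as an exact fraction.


μ = E[X] = 7/3, a = 21.
Markov: P[X ≥ 21] ≤ μ/a = (7/3)/21 = 1/9.
Numerically: ≈ 0.111111.
(Since a = 21 > μ = 2.333333, the bound 1/9 is < 1 and informative.)

P[X ≥ 21] ≤ 1/9 ≈ 0.111111.


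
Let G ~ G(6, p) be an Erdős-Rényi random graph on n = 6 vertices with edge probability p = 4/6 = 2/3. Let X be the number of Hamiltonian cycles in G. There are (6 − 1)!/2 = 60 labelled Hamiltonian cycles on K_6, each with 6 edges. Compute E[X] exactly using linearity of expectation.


K_6 has (6 − 1)!/2 = 60 labelled Hamiltonian cycles.
For each such Hamiltonian cycle H, let X_H = 1 if all 6 edges of H are present in G. Then P[X_H = 1] = p^{6} = (2/3)^{6} = 64/729.
By linearity: E[X] = Σ_H E[X_H] = 60 · p^{6} = 60 · 64/729 = 1280/243.
Numerically: E[X] ≈ 5.267.

E[X] = 60 · (2/3)^{6} = 1280/243 ≈ 5.267.


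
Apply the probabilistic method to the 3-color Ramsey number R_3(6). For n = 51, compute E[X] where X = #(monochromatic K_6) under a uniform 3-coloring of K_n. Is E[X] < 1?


E[X] = C(51, 6) · 3^{1 − 15} = 18009460 · 3^{−14} = 18009460/4782969.
As a reduced fraction: E[X] = 18009460/4782969 ≈ 3.765331.
Is E[X] < 1? NO.
Since E[X] ≥ 1, the first-moment bound is inconclusive at n = 51; it does NOT by itself certify R_3(6) > 51.

E[X] = 18009460/4782969 ≈ 3.765331; E[X] ≥ 1; first-moment method inconclusive here.


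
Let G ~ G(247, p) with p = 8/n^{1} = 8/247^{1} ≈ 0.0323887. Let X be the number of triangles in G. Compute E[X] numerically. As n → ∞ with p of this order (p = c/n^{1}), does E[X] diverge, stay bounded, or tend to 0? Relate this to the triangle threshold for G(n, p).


Number of potential triangles: C(247, 3) = 2481115.
Each occurs with probability p³ ≈ (0.0323887)³ ≈ 3.39765361e-05.
By linearity: E[X] = C(247, 3)·p³ ≈ 2481115 · 3.39765361e-05 ≈ 84.299693.
Here α = 1, so p = 8/n is exactly at the triangle threshold p ~ 1/n. Asymptotically E[X] → c³/6 = 8³/6 = 256/3 ≈ 85.333333, a bounded constant. In this regime the triangle count is asymptotically Poisson(c³/6).

E[X] ≈ 84.299693; in regime p = Θ(1/n^{1}) E[X] stays bounded (at the triangle threshold p ~ 1/n).


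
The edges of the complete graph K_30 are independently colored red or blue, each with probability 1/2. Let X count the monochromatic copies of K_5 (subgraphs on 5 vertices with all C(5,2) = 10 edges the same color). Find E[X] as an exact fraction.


Let X = Σ_S X_S over the C(30, 5) = 142506 subsets S of size 5, where X_S = 1 if the K_5 on S is monochromatic.
For a fixed S, the K_5 on S has C(5, 2) = 10 edges. P[all 10 edges red] = (1/2)^10, and likewise for blue, so P[monochromatic] = 2·(1/2)^10 = 2^{1 − 10} = 1/512.
By linearity of expectation: E[X] = C(30, 5) · 2^{1 − 10} = 142506 · 1/512 = 71253/256.
Numerically: E[X] ≈ 278.33203.

E[X] = C(30,5)·2^(1−C(5,2)) = 71253/256 ≈ 278.33203.


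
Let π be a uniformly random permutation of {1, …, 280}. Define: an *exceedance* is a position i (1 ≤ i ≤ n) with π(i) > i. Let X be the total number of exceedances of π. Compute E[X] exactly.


Write X = Σ_{i=1}^{280} X_i, where X_i = 1_{π(i) > i}.
For each fixed i, π(i) is uniform over {1, …, 280} (marginal of a uniform permutation), so P[π(i) > i] = (n − i)/n. Summing: Σ_{i=1}^{280} (n − i)/n = (0 + 1 + … + 279)/280 = 280(280 − 1)/(2·280) = (280 − 1)/2.
Hence E[X] = Σ_{i=1}^{280} (280 − i)/280 = 279/2 ≈ 139.500000.

E[X] = 279/2 = 139.500000.


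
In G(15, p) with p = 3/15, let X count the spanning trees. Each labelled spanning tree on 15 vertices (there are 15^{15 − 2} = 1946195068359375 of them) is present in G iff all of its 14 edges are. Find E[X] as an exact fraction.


K_15 has 15^{15 − 2} = 1946195068359375 labelled spanning trees.
For each such spanning tree H, let X_H = 1 if all 14 edges of H are present in G. Then P[X_H = 1] = p^{14} = (1/5)^{14} = 1/6103515625.
Summing the indicators: E[X] = Σ_H E[X_H] = 1946195068359375 · p^{14} = 1946195068359375 · 1/6103515625 = 1594323/5.
Numerically: E[X] ≈ 3.1886e+05.

E[X] = 1946195068359375 · (1/5)^{14} = 1594323/5 ≈ 3.1886e+05.


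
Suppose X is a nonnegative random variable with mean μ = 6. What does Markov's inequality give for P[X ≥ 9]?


μ = E[X] = 6, a = 9.
Markov: P[X ≥ 9] ≤ μ/a = (6)/9 = 2/3.
Numerically: ≈ 0.6667.
(Since a = 9 > μ = 6.0000, the bound 2/3 is < 1 and informative.)

P[X ≥ 9] ≤ 2/3 ≈ 0.6667.


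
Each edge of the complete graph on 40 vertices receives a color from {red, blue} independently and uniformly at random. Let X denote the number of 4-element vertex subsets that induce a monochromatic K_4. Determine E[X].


Let X = Σ_S X_S over the C(40, 4) = 91390 subsets S of size 4, where X_S = 1 if the K_4 on S is monochromatic.
For a fixed S, the K_4 on S has C(4, 2) = 6 edges. P[all 6 edges red] = (1/2)^6, and likewise for blue, so P[monochromatic] = 2·(1/2)^6 = 2^{1 − 6} = 1/32.
By linearity of expectation: E[X] = C(40, 4) · 2^{1 − 6} = 91390 · 1/32 = 45695/16.
Numerically: E[X] ≈ 2855.938.

E[X] = C(40,4)·2^(1−C(4,2)) = 45695/16 ≈ 2855.938.


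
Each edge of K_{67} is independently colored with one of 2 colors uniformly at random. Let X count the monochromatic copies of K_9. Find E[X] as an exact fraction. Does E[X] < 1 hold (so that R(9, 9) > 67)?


E[X] = C(67, 9) · 2^{1 − 36} = 42757703560 · 2^{−35} = 42757703560/34359738368.
As a reduced fraction: E[X] = 5344712945/4294967296 ≈ 1.24441.
Is E[X] < 1? NO.
Since E[X] ≥ 1, the first-moment bound is inconclusive at n = 67; it does NOT by itself certify R(9, 9) > 67.

E[X] = 5344712945/4294967296 ≈ 1.24441; E[X] ≥ 1; first-moment method inconclusive here.


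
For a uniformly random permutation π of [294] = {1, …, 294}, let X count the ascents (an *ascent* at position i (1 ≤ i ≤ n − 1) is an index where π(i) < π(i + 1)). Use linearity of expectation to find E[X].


Write X = Σ X_I over i = 1, …, 293, with X_I the indicator of one ascent.
There are 293 indicators.
For each fixed i, the pair (π(i), π(i+1)) is a uniformly random ordered pair of distinct values from {1, …, 294}; by symmetry P[π(i) < π(i+1)] = 1/2.
By linearity: E[X] = 293 · (1/2) = (294 − 1) · (1/2) = 293/2 ≈ 146.5000.

E[X] = 293/2 = 146.5000.


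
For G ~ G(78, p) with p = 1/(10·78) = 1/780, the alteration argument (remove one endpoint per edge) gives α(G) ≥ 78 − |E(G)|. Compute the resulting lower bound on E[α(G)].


E[|E(G)|] = C(78, 2)·p = 3003 · (1/780) = 77/20.
E[α(G)] ≥ n − E[|E(G)|] = 78 − 77/20 = 1483/20.
Numerically: ≈ 74.150.
(This is only a lower bound; the true E[α(G)] may be larger.)

E[α(G)] ≥ 1483/20 ≈ 74.150.


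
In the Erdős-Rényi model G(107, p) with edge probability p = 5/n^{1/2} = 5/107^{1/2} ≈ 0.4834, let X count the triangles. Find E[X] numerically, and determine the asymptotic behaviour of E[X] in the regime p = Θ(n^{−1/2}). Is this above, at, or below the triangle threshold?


Number of potential triangles: C(107, 3) = 198485.
Each occurs with probability p³ ≈ (0.4834)³ ≈ 1.129365e-01.
By linearity: E[X] = C(107, 3)·p³ ≈ 198485 · 1.129365e-01 ≈ 22416.2023.
Since α = 1/2 < 1, p = c/n^{1/2} ≫ 1/n is above the triangle threshold p ~ 1/n. Asymptotically E[X] ~ (c³/6)·n^{3(1−α)} = (5³/6)·n^{1.5} → ∞; triangles are abundant w.h.p.

E[X] ≈ 22416.2023; in regime p = Θ(1/n^{1/2}) E[X] diverges (above the triangle threshold p ~ 1/n).


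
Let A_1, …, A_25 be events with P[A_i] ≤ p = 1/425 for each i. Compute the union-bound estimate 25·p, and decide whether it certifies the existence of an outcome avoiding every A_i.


Union bound: P[∪_{i=1}^{25} A_i] ≤ Σ_i P[A_i] ≤ 25·p = 25·(1/425) = 1/17.
Numerically: 1/17 ≈ 0.059.
Is 1/17 < 1? YES.
Since P[∪ A_i] ≤ 1/17 < 1, the complement has P[∩ A_i^c] ≥ 1 − 1/17 = 16/17 > 0, so some outcome avoids every A_i.

25·p = 1/17 ≈ 0.059; existence CERTIFIED by the union bound.


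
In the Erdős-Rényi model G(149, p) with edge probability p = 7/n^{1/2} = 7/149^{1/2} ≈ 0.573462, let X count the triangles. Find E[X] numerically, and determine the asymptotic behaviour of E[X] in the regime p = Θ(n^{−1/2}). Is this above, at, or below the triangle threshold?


Number of potential triangles: C(149, 3) = 540274.
Each occurs with probability p³ ≈ (0.573462)³ ≈ 1.88588288e-01.
By linearity: E[X] = C(149, 3)·p³ ≈ 540274 · 1.88588288e-01 ≈ 101889.348572.
Since α = 1/2 < 1, p = c/n^{1/2} ≫ 1/n is above the triangle threshold p ~ 1/n. Asymptotically E[X] ~ (c³/6)·n^{3(1−α)} = (7³/6)·n^{1.5} → ∞; triangles are abundant w.h.p.

E[X] ≈ 101889.348572; in regime p = Θ(1/n^{1/2}) E[X] diverges (above the triangle threshold p ~ 1/n).


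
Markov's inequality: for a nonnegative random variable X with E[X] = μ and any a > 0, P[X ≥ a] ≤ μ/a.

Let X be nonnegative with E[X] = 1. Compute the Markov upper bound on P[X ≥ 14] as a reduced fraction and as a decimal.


μ = E[X] = 1, a = 14.
Markov: P[X ≥ 14] ≤ μ/a = (1)/14 = 1/14.
Numerically: ≈ 0.071.
(Since a = 14 > μ = 1.000, the bound 1/14 is < 1 and informative.)

P[X ≥ 14] ≤ 1/14 ≈ 0.071.
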